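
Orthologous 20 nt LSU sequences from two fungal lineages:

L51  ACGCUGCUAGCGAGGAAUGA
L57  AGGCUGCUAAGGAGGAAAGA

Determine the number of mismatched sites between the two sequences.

4

Differing sites — 2:C/G; 10:G/A; 11:C/G; 18:U/A.
That gives 4 mismatches out of 20 aligned sites, so the Hamming distance is 4.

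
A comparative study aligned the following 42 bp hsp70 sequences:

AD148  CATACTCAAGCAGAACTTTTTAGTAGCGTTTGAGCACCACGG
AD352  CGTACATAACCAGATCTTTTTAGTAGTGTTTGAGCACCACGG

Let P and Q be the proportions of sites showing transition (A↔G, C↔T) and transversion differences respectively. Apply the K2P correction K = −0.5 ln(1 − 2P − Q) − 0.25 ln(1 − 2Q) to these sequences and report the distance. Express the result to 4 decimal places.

0.1591

Mismatches occur at site 2 (A/G, transition), site 6 (T/A, transversion), site 7 (C/T, transition), site 10 (G/C, transversion), site 15 (A/T, transversion), site 27 (C/T, transition).
Of the 6 differences, 3 transitions and 3 transversions over 42 sites: P = 3/42 = 0.071429, Q = 3/42 = 0.071429.
d = −0.5·ln(0.785713) − 0.25·ln(0.857142) = −0.5·(-0.241164) − 0.25·(-0.154152) = 0.1591.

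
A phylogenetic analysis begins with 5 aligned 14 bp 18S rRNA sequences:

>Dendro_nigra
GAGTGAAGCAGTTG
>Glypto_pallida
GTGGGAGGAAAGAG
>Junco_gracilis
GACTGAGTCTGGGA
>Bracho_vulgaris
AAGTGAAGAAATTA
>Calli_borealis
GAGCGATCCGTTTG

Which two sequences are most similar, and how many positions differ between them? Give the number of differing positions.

Pairwise Hamming distances:
  Dendro_nigra vs Glypto_pallida: 7
  Dendro_nigra vs Junco_gracilis: 7
  Dendro_nigra vs Bracho_vulgaris: 4
  Dendro_nigra vs Calli_borealis: 5
  Glypto_pallida vs Junco_gracilis: 9
  Glypto_pallida vs Bracho_vulgaris: 7
  Glypto_pallida vs Calli_borealis: 9
  Junco_gracilis vs Bracho_vulgaris: 9
  Junco_gracilis vs Calli_borealis: 9
  Bracho_vulgaris vs Calli_borealis: 8
The smallest is 4, between Dendro_nigra and Bracho_vulgaris.

4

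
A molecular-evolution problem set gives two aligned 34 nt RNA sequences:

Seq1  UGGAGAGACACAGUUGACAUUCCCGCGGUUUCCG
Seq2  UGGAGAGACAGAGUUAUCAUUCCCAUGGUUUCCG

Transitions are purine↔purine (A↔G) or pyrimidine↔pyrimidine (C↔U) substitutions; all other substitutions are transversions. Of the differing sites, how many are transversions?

Mismatches occur at site 11 (C→G, transversion), site 16 (G→A, transition), site 17 (A→U, transversion), site 25 (G→A, transition), site 26 (C→U, transition).
Of the 5 differences, 3 transitions and 2 transversions, so the answer is 2.

2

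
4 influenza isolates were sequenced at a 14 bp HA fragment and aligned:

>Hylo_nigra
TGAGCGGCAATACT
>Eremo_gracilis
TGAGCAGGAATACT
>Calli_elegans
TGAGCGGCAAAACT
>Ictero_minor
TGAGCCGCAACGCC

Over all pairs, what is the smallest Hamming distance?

1

Pairwise Hamming distances:
  Hylo_nigra vs Eremo_gracilis: 2
  Hylo_nigra vs Calli_elegans: 1
  Hylo_nigra vs Ictero_minor: 4
  Eremo_gracilis vs Calli_elegans: 3
  Eremo_gracilis vs Ictero_minor: 5
  Calli_elegans vs Ictero_minor: 4
The smallest is 1, between Hylo_nigra and Calli_elegans.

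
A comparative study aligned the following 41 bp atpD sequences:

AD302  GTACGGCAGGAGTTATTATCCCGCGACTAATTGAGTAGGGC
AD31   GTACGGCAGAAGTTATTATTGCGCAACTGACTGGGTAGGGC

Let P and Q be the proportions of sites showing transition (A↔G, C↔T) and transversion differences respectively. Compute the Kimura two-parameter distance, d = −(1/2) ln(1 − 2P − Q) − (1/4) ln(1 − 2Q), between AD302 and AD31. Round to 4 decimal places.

0.2032

Differing sites — 10:G/A (Ti); 20:C/T (Ti); 21:C/G (Tv); 25:G/A (Ti); 29:A/G (Ti); 31:T/C (Ti); 34:A/G (Ti).
Of the 7 differences, 6 transitions and 1 transversion over 41 sites: P = 6/41 = 0.146341, Q = 1/41 = 0.024390.
d = −0.5·ln(0.682928) − 0.25·ln(0.951220) = −0.5·(-0.381366) − 0.25·(-0.050010) = 0.2032.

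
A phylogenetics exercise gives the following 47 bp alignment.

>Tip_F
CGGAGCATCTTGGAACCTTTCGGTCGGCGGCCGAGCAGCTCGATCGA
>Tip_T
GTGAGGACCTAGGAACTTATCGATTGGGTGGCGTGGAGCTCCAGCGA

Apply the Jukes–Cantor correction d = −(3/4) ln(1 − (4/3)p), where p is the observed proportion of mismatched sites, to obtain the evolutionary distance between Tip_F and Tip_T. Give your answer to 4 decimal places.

0.4537

Differing sites — 1:C/G; 2:G/T; 6:C/G; 8:T/C; 11:T/A; 17:C/T; 19:T/A; 23:G/A; 25:C/T; 28:C/G; 29:G/T; 31:C/G; 34:A/T; 36:C/G; 42:G/C; 44:T/G.
p = 16/47 = 0.340426.
d = −0.75 · ln(1 − (4/3)·0.340426) = −0.75 · ln(0.546099) = −0.75 · (-0.604955) = 0.4537.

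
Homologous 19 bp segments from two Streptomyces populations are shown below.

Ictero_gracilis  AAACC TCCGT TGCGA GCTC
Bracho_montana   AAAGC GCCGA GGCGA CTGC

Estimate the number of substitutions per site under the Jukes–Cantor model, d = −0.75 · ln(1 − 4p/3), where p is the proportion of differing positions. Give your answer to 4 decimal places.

0.5068

Differing sites — 4:C/G; 6:T/G; 10:T/A; 11:T/G; 16:G/C; 17:C/T; 18:T/G.
p = 7/19 = 0.368421.
d = −0.75 · ln(1 − (4/3)·0.368421) = −0.75 · ln(0.508772) = −0.75 · (-0.675755) = 0.5068.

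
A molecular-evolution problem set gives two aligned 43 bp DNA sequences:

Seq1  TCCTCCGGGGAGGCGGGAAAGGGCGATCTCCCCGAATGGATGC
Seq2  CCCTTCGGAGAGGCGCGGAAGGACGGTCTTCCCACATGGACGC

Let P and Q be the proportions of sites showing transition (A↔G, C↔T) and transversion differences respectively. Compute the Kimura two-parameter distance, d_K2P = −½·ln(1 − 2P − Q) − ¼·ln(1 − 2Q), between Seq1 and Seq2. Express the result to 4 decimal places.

0.3373

Differing sites — 1:T/C (Ti); 5:C/T (Ti); 9:G/A (Ti); 16:G/C (Tv); 18:A/G (Ti); 23:G/A (Ti); 26:A/G (Ti); 30:C/T (Ti); 34:G/A (Ti); 35:A/C (Tv); 41:T/C (Ti).
Of the 11 differences, 9 transitions and 2 transversions over 43 sites: P = 9/43 = 0.209302, Q = 2/43 = 0.046512.
d = −0.5·ln(0.534884) − 0.25·ln(0.906976) = −0.5·(-0.625705) − 0.25·(-0.097639) = 0.3373.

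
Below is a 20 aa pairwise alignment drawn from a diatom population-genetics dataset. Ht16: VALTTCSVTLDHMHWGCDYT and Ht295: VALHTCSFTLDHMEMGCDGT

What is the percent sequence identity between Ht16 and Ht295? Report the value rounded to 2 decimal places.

The sequences differ at positions 4 (T/H), 8 (V/F), 14 (H/E), 15 (W/M), 19 (Y/G).
15 of the 20 sites match, so the percent identity is 15/20 × 100 = 75.00%.

75.00%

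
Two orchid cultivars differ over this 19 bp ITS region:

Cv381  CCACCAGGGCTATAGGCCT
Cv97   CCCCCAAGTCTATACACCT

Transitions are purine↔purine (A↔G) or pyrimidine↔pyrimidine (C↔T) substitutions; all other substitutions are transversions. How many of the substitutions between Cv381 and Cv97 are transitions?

The sequences differ at positions 3 (A/C, transversion), 7 (G/A, transition), 9 (G/T, transversion), 15 (G/C, transversion), 16 (G/A, transition).
Of the 5 differences, 2 transitions and 3 transversions, so the answer is 2.

2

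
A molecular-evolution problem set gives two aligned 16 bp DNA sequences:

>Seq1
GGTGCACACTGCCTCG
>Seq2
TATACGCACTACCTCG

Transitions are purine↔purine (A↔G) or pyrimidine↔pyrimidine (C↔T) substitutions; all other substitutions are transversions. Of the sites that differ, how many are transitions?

4

The sequences differ at positions 1 (G/T, transversion), 2 (G/A, transition), 4 (G/A, transition), 6 (A/G, transition), 11 (G/A, transition).
Of the 5 differences, 4 transitions and 1 transversion, so the answer is 4.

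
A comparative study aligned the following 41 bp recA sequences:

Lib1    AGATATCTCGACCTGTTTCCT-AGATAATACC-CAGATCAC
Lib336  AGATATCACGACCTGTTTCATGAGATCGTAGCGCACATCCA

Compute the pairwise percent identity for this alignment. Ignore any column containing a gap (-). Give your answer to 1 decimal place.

79.5%

Excluding the 2 gap columns leaves 39 comparable sites.
Mismatches occur at site 8 (T→A), site 20 (C→A), site 27 (A→C), site 28 (A→G), site 31 (C→G), site 36 (G→C), site 40 (A→C), site 41 (C→A).
31 of the 39 comparable sites match, so the percent identity is 31/39 × 100 = 79.5%.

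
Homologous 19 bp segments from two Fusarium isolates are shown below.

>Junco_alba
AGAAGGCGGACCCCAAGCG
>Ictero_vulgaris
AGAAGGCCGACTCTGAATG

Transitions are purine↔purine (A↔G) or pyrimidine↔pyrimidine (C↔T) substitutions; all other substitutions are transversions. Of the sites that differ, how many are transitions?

5

Differing sites — 8:G/C (Tv); 12:C/T (Ti); 14:C/T (Ti); 15:A/G (Ti); 17:G/A (Ti); 18:C/T (Ti).
Of the 6 differences, 5 transitions and 1 transversion, so the answer is 5.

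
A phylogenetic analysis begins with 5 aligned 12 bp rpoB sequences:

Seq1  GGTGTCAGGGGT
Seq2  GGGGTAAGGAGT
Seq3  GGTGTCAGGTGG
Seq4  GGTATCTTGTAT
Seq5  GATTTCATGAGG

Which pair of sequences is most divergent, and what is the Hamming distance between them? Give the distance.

7

Pairwise Hamming distances:
  Seq1 vs Seq2: 3
  Seq1 vs Seq3: 2
  Seq1 vs Seq4: 5
  Seq1 vs Seq5: 5
  Seq2 vs Seq3: 4
  Seq2 vs Seq4: 7
  Seq2 vs Seq5: 6
  Seq3 vs Seq4: 5
  Seq3 vs Seq5: 4
  Seq4 vs Seq5: 6
The largest is 7, between Seq2 and Seq4.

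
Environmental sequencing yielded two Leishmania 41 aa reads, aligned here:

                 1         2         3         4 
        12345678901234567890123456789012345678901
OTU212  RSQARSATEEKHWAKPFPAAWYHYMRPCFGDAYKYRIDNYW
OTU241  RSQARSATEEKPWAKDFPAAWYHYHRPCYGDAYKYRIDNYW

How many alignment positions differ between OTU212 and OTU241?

4

Differing sites — 12:H/P; 16:P/D; 25:M/H; 29:F/Y.
That gives 4 mismatches out of 41 aligned sites, so the Hamming distance is 4.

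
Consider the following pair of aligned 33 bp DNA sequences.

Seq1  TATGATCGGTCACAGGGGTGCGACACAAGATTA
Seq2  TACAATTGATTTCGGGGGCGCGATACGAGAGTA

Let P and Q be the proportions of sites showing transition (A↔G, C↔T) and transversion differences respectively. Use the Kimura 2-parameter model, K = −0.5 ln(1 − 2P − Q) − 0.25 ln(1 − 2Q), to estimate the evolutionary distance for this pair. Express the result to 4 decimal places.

0.4981

The sequences differ at positions 3 (T/C, transition), 4 (G/A, transition), 7 (C/T, transition), 9 (G/A, transition), 11 (C/T, transition), 12 (A/T, transversion), 14 (A/G, transition), 19 (T/C, transition), 24 (C/T, transition), 27 (A/G, transition), 31 (T/G, transversion).
Of the 11 differences, 9 transitions and 2 transversions over 33 sites: P = 9/33 = 0.272727, Q = 2/33 = 0.060606.
d = −0.5·ln(0.393940) − 0.25·ln(0.878788) = −0.5·(-0.931557) − 0.25·(-0.129212) = 0.4981.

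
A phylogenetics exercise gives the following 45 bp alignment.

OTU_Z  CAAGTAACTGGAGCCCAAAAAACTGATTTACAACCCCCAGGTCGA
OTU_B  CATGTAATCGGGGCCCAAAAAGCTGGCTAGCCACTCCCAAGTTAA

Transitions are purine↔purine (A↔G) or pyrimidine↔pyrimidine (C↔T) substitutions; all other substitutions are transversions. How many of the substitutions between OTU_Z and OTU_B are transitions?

11

Mismatches occur at site 3 (A/T, transversion), site 8 (C/T, transition), site 9 (T/C, transition), site 12 (A/G, transition), site 22 (A/G, transition), site 26 (A/G, transition), site 27 (T/C, transition), site 29 (T/A, transversion), site 30 (A/G, transition), site 32 (A/C, transversion), site 35 (C/T, transition), site 40 (G/A, transition), site 43 (C/T, transition), site 44 (G/A, transition).
Of the 14 differences, 11 transitions and 3 transversions, so the answer is 11.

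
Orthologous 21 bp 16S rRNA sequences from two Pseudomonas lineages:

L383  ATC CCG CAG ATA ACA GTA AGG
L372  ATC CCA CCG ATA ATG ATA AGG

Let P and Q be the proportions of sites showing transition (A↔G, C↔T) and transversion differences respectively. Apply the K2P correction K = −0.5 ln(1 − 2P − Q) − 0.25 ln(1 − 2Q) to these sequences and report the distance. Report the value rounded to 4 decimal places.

0.3048

Differing sites — 6:G/A (Ti); 8:A/C (Tv); 14:C/T (Ti); 15:A/G (Ti); 16:G/A (Ti).
Of the 5 differences, 4 transitions and 1 transversion over 21 sites: P = 4/21 = 0.190476, Q = 1/21 = 0.047619.
d = −0.5·ln(0.571429) − 0.25·ln(0.904762) = −0.5·(-0.559615) − 0.25·(-0.100083) = 0.3048.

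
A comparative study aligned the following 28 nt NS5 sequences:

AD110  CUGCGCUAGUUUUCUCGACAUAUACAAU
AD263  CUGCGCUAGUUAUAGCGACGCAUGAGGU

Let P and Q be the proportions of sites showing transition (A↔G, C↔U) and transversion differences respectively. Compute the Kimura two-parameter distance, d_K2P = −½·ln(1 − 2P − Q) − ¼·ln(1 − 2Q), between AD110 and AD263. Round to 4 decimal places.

The sequences differ at positions 12 (U/A, transversion), 14 (C/A, transversion), 15 (U/G, transversion), 20 (A/G, transition), 21 (U/C, transition), 24 (A/G, transition), 25 (C/A, transversion), 26 (A/G, transition), 27 (A/G, transition).
Of the 9 differences, 5 transitions and 4 transversions over 28 sites: P = 5/28 = 0.178571, Q = 4/28 = 0.142857.
d = −0.5·ln(0.500001) − 0.25·ln(0.714286) = −0.5·(-0.693145) − 0.25·(-0.336472) = 0.4307.

0.4307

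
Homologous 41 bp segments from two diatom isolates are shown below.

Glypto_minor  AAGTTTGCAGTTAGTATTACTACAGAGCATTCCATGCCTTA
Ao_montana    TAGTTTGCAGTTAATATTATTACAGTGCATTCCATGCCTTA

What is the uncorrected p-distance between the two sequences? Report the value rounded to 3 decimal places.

0.098

The sequences differ at positions 1 (A/T), 14 (G/A), 20 (C/T), 26 (A/T).
There are 4 differences over 41 sites, so p = 4/41 = 0.098.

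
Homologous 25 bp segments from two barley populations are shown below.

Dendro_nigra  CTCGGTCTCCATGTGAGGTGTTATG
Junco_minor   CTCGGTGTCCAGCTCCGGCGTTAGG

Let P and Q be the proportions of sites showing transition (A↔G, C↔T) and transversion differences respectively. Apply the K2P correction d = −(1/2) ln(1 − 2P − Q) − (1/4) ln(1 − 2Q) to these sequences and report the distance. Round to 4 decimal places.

0.3563

The sequences differ at positions 7 (C/G, transversion), 12 (T/G, transversion), 13 (G/C, transversion), 15 (G/C, transversion), 16 (A/C, transversion), 19 (T/C, transition), 24 (T/G, transversion).
Of the 7 differences, 1 transition and 6 transversions over 25 sites: P = 1/25 = 0.040000, Q = 6/25 = 0.240000.
d = −0.5·ln(0.680000) − 0.25·ln(0.520000) = −0.5·(-0.385662) − 0.25·(-0.653926) = 0.3563.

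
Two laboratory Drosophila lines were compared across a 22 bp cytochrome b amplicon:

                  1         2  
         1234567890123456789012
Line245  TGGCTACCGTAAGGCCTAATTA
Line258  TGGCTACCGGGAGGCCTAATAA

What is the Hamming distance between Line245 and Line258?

The sequences differ at positions 10 (T/G), 11 (A/G), 21 (T/A).
That gives 3 mismatches out of 22 aligned sites, so the Hamming distance is 3.

3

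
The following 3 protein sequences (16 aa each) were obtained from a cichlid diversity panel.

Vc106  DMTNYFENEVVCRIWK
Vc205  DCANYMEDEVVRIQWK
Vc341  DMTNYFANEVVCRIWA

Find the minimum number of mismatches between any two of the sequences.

Pairwise Hamming distances:
  Vc106 vs Vc205: 7
  Vc106 vs Vc341: 2
  Vc205 vs Vc341: 9
The smallest is 2, between Vc106 and Vc341.

2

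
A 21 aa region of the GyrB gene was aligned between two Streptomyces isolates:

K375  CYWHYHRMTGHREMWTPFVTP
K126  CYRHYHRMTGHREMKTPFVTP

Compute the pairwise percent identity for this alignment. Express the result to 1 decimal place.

90.5%

The sequences differ at positions 3 (W/R), 15 (W/K).
19 of the 21 sites match, so the percent identity is 19/21 × 100 = 90.5%.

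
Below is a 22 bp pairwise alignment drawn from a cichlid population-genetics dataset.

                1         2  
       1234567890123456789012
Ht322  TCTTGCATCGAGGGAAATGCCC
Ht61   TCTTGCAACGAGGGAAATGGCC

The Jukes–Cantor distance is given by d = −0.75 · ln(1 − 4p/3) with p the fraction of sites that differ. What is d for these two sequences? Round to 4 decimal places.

0.0969

The sequences differ at positions 8 (T/A), 20 (C/G).
p = 2/22 = 0.090909.
d = −0.75 · ln(1 − (4/3)·0.090909) = −0.75 · ln(0.878788) = −0.75 · (-0.129212) = 0.0969.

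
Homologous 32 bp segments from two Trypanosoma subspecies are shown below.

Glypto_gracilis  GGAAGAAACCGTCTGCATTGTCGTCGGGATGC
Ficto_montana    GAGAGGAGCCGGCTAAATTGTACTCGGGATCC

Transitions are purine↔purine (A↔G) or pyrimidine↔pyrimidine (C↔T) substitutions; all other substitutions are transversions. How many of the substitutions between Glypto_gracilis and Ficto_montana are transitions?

The sequences differ at positions 2 (G/A, transition), 3 (A/G, transition), 6 (A/G, transition), 8 (A/G, transition), 12 (T/G, transversion), 15 (G/A, transition), 16 (C/A, transversion), 22 (C/A, transversion), 23 (G/C, transversion), 31 (G/C, transversion).
Of the 10 differences, 5 transitions and 5 transversions, so the answer is 5.

5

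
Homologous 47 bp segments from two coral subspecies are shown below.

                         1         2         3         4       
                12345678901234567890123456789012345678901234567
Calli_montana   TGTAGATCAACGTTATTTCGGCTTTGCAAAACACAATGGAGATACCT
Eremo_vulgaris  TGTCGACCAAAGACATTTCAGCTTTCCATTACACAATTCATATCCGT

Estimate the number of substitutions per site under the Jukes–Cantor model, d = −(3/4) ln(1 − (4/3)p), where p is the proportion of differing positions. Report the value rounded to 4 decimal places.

0.3796

The sequences differ at positions 4 (A/C), 7 (T/C), 11 (C/A), 13 (T/A), 14 (T/C), 20 (G/A), 26 (G/C), 29 (A/T), 30 (A/T), 38 (G/T), 39 (G/C), 41 (G/T), 44 (A/C), 46 (C/G).
p = 14/47 = 0.297872.
d = −0.75 · ln(1 − (4/3)·0.297872) = −0.75 · ln(0.602837) = −0.75 · (-0.506108) = 0.3796.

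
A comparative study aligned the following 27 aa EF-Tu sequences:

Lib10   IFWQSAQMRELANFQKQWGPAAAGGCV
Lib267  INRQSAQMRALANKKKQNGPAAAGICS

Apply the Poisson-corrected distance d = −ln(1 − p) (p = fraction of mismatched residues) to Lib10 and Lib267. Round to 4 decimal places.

Mismatches occur at site 2 (F→N), site 3 (W→R), site 10 (E→A), site 14 (F→K), site 15 (Q→K), site 18 (W→N), site 25 (G→I), site 27 (V→S).
p = 8/27 = 0.296296.
d = −ln(1 − 0.296296) = −ln(0.703704) = 0.3514.

0.3514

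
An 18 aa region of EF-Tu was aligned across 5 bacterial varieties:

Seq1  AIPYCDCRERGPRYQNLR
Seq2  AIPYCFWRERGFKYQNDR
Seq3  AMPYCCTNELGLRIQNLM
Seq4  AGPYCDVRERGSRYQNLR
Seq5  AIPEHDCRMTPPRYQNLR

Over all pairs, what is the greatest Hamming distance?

12

Pairwise Hamming distances:
  Seq1 vs Seq2: 5
  Seq1 vs Seq3: 8
  Seq1 vs Seq4: 3
  Seq1 vs Seq5: 5
  Seq2 vs Seq3: 10
  Seq2 vs Seq4: 6
  Seq2 vs Seq5: 10
  Seq3 vs Seq4: 8
  Seq3 vs Seq5: 12
  Seq4 vs Seq5: 8
The largest is 12, between Seq3 and Seq5.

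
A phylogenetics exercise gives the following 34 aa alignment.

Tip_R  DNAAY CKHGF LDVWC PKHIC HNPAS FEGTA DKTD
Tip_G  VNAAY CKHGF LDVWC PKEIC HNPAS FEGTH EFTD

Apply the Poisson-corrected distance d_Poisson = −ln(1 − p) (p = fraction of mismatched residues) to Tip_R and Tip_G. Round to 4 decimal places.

0.1591

Mismatches occur at site 1 (D↔V), site 18 (H↔E), site 30 (A↔H), site 31 (D↔E), site 32 (K↔F).
p = 5/34 = 0.147059.
d = −ln(1 − 0.147059) = −ln(0.852941) = 0.1591.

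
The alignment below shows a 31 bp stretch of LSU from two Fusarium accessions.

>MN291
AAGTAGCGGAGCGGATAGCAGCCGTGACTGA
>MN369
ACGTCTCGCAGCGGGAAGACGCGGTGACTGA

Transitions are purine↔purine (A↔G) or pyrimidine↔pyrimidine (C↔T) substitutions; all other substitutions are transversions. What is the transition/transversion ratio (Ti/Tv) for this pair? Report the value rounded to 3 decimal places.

The sequences differ at positions 2 (A/C, transversion), 5 (A/C, transversion), 6 (G/T, transversion), 9 (G/C, transversion), 15 (A/G, transition), 16 (T/A, transversion), 19 (C/A, transversion), 20 (A/C, transversion), 23 (C/G, transversion).
Of the 9 differences, 1 transition and 8 transversions, so Ti/Tv = 1/8 = 0.125.

0.125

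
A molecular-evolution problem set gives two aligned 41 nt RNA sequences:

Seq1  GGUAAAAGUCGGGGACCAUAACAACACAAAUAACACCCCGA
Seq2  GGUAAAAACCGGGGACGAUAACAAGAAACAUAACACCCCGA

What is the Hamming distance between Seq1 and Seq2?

The sequences differ at positions 8 (G/A), 9 (U/C), 17 (C/G), 25 (C/G), 27 (C/A), 29 (A/C).
That gives 6 mismatches out of 41 aligned sites, so the Hamming distance is 6.

6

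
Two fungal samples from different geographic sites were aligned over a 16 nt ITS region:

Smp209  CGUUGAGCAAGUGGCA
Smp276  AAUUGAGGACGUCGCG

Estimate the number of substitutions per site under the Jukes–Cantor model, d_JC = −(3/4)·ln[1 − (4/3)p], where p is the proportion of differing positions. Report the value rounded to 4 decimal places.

Differing sites — 1:C/A; 2:G/A; 8:C/G; 10:A/C; 13:G/C; 16:A/G.
p = 6/16 = 0.375000.
d = −0.75 · ln(1 − (4/3)·0.375000) = −0.75 · ln(0.500000) = −0.75 · (-0.693147) = 0.5199.

0.5199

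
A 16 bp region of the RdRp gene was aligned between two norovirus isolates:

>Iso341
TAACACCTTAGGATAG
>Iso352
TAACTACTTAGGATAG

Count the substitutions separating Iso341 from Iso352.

2

Mismatches occur at site 5 (A/T), site 6 (C/A).
That gives 2 mismatches out of 16 aligned sites, so the Hamming distance is 2.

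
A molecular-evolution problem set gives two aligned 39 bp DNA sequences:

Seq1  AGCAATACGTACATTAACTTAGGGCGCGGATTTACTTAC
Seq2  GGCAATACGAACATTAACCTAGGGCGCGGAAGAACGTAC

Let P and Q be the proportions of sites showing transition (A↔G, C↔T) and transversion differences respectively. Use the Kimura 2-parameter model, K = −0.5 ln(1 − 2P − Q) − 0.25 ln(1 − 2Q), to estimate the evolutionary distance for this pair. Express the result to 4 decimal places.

Differing sites — 1:A/G (Ti); 10:T/A (Tv); 19:T/C (Ti); 31:T/A (Tv); 32:T/G (Tv); 33:T/A (Tv); 36:T/G (Tv).
Of the 7 differences, 2 transitions and 5 transversions over 39 sites: P = 2/39 = 0.051282, Q = 5/39 = 0.128205.
d = −0.5·ln(0.769231) − 0.25·ln(0.743590) = −0.5·(-0.262364) − 0.25·(-0.296265) = 0.2052.

0.2052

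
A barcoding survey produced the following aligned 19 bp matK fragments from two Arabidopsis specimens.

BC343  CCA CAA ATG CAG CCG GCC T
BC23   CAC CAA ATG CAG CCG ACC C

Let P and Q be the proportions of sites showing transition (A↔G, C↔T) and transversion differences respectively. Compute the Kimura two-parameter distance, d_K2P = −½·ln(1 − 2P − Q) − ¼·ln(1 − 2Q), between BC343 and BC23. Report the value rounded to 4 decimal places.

0.2488

Mismatches occur at site 2 (C→A, transversion), site 3 (A→C, transversion), site 16 (G→A, transition), site 19 (T→C, transition).
Of the 4 differences, 2 transitions and 2 transversions over 19 sites: P = 2/19 = 0.105263, Q = 2/19 = 0.105263.
d = −0.5·ln(0.684211) − 0.25·ln(0.789474) = −0.5·(-0.379489) − 0.25·(-0.236388) = 0.2488.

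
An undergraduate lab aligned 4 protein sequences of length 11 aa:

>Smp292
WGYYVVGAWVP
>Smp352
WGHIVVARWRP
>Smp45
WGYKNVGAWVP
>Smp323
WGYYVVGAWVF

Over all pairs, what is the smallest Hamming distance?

1

Pairwise Hamming distances:
  Smp292 vs Smp352: 5
  Smp292 vs Smp45: 2
  Smp292 vs Smp323: 1
  Smp352 vs Smp45: 6
  Smp352 vs Smp323: 6
  Smp45 vs Smp323: 3
The smallest is 1, between Smp292 and Smp323.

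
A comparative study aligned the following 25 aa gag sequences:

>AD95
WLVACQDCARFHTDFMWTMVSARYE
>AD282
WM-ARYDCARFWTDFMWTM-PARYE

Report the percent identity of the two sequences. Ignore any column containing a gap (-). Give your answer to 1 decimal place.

78.3%

Excluding the 2 gap columns leaves 23 comparable sites.
Differing sites — 2:L/M; 5:C/R; 6:Q/Y; 12:H/W; 21:S/P.
18 of the 23 comparable sites match, so the percent identity is 18/23 × 100 = 78.3%.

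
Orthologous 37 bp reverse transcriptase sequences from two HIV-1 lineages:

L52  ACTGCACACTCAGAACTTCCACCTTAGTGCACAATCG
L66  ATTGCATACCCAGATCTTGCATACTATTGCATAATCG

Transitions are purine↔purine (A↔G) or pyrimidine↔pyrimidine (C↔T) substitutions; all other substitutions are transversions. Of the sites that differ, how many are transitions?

Differing sites — 2:C/T (Ti); 7:C/T (Ti); 10:T/C (Ti); 15:A/T (Tv); 19:C/G (Tv); 22:C/T (Ti); 23:C/A (Tv); 24:T/C (Ti); 27:G/T (Tv); 32:C/T (Ti).
Of the 10 differences, 6 transitions and 4 transversions, so the answer is 6.

6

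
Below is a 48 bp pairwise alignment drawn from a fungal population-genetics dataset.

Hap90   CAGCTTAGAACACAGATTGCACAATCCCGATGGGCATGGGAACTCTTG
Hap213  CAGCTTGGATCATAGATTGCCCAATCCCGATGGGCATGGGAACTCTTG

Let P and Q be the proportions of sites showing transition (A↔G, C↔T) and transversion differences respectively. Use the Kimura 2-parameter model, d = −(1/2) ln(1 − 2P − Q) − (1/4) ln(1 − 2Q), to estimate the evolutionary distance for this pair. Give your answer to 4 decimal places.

Differing sites — 7:A/G (Ti); 10:A/T (Tv); 13:C/T (Ti); 21:A/C (Tv).
Of the 4 differences, 2 transitions and 2 transversions over 48 sites: P = 2/48 = 0.041667, Q = 2/48 = 0.041667.
d = −0.5·ln(0.874999) − 0.25·ln(0.916666) = −0.5·(-0.133533) − 0.25·(-0.087012) = 0.0885.

0.0885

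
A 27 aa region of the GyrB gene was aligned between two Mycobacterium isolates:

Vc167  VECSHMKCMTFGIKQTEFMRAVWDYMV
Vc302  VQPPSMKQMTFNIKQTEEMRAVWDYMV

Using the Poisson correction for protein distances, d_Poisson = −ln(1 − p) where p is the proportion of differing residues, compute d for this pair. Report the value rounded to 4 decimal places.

Differing sites — 2:E/Q; 3:C/P; 4:S/P; 5:H/S; 8:C/Q; 12:G/N; 18:F/E.
p = 7/27 = 0.259259.
d = −ln(1 − 0.259259) = −ln(0.740741) = 0.3001.

0.3001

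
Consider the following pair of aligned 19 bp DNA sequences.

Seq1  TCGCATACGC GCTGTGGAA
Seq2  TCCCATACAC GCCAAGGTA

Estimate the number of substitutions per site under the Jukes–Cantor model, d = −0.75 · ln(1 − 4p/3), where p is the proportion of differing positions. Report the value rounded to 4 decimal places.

Differing sites — 3:G/C; 9:G/A; 13:T/C; 14:G/A; 15:T/A; 18:A/T.
p = 6/19 = 0.315789.
d = −0.75 · ln(1 − (4/3)·0.315789) = −0.75 · ln(0.578948) = −0.75 · (-0.546543) = 0.4099.

0.4099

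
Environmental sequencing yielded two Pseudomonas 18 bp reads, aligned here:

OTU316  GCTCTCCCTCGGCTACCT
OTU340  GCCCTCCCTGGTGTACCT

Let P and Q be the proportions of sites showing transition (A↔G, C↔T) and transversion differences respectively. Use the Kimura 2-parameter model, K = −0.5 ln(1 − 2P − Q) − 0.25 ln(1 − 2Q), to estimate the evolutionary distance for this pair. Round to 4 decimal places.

The sequences differ at positions 3 (T/C, transition), 10 (C/G, transversion), 12 (G/T, transversion), 13 (C/G, transversion).
Of the 4 differences, 1 transition and 3 transversions over 18 sites: P = 1/18 = 0.055556, Q = 3/18 = 0.166667.
d = −0.5·ln(0.722221) − 0.25·ln(0.666666) = −0.5·(-0.325424) − 0.25·(-0.405466) = 0.2641.

0.2641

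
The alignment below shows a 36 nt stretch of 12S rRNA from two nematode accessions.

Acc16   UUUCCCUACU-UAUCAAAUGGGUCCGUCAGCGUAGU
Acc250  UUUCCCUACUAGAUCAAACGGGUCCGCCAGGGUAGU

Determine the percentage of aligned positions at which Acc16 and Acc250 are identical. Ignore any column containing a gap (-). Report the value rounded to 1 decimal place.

Excluding the 1 gap column leaves 35 comparable sites.
Differing sites — 12:U/G; 19:U/C; 27:U/C; 31:C/G.
31 of the 35 comparable sites match, so the percent identity is 31/35 × 100 = 88.6%.

88.6%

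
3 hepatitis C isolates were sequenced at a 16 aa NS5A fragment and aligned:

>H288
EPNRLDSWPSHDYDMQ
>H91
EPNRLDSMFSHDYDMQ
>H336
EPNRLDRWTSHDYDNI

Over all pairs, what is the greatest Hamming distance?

Pairwise Hamming distances:
  H288 vs H91: 2
  H288 vs H336: 4
  H91 vs H336: 5
The largest is 5, between H91 and H336.

5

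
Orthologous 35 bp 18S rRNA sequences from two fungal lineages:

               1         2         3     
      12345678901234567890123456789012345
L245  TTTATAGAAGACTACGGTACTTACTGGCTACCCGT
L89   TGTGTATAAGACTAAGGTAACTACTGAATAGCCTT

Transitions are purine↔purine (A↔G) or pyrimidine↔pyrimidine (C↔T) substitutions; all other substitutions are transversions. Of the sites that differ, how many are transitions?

The sequences differ at positions 2 (T/G, transversion), 4 (A/G, transition), 7 (G/T, transversion), 15 (C/A, transversion), 20 (C/A, transversion), 21 (T/C, transition), 27 (G/A, transition), 28 (C/A, transversion), 31 (C/G, transversion), 34 (G/T, transversion).
Of the 10 differences, 3 transitions and 7 transversions, so the answer is 3.

3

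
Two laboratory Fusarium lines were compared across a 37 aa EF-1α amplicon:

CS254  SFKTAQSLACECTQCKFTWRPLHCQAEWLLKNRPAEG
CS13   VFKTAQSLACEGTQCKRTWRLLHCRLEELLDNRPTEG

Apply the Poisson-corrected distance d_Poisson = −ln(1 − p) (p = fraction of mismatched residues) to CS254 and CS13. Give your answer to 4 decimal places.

Mismatches occur at site 1 (S/V), site 12 (C/G), site 17 (F/R), site 21 (P/L), site 25 (Q/R), site 26 (A/L), site 28 (W/E), site 31 (K/D), site 35 (A/T).
p = 9/37 = 0.243243.
d = −ln(1 − 0.243243) = −ln(0.756757) = 0.2787.

0.2787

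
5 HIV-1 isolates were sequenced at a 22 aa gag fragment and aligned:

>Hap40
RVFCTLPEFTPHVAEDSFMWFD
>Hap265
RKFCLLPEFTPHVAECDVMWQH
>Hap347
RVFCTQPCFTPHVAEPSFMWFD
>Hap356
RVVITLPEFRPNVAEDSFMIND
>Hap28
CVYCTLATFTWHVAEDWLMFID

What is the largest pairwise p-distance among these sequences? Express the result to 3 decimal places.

0.591

Pairwise Hamming distances:
  Hap40 vs Hap265: 7
  Hap40 vs Hap347: 3
  Hap40 vs Hap356: 6
  Hap40 vs Hap28: 9
  Hap265 vs Hap347: 9
  Hap265 vs Hap356: 12
  Hap265 vs Hap28: 13
  Hap347 vs Hap356: 9
  Hap347 vs Hap28: 11
  Hap356 vs Hap28: 12
The largest is 13 mismatches, between Hap265 and Hap28; p = 13/22 = 0.591.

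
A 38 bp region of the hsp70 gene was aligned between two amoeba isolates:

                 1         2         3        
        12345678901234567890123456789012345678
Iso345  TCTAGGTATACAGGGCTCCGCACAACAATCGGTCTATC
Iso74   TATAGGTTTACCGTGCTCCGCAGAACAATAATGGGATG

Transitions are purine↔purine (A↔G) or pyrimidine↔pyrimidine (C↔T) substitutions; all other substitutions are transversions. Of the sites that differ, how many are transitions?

1

Mismatches occur at site 2 (C/A, transversion), site 8 (A/T, transversion), site 12 (A/C, transversion), site 14 (G/T, transversion), site 23 (C/G, transversion), site 30 (C/A, transversion), site 31 (G/A, transition), site 32 (G/T, transversion), site 33 (T/G, transversion), site 34 (C/G, transversion), site 35 (T/G, transversion), site 38 (C/G, transversion).
Of the 12 differences, 1 transition and 11 transversions, so the answer is 1.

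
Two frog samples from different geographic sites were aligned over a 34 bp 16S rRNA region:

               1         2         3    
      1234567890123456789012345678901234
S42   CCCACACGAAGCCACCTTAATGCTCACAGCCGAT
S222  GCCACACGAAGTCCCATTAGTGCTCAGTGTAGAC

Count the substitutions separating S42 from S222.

Mismatches occur at site 1 (C↔G), site 12 (C↔T), site 14 (A↔C), site 16 (C↔A), site 20 (A↔G), site 27 (C↔G), site 28 (A↔T), site 30 (C↔T), site 31 (C↔A), site 34 (T↔C).
That gives 10 mismatches out of 34 aligned sites, so the Hamming distance is 10.

10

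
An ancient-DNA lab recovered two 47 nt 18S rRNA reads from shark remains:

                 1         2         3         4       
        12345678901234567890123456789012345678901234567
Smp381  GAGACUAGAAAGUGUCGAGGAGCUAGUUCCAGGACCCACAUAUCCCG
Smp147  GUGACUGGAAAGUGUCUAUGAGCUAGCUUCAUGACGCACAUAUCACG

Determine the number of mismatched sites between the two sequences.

9

Mismatches occur at site 2 (A↔U), site 7 (A↔G), site 17 (G↔U), site 19 (G↔U), site 27 (U↔C), site 29 (C↔U), site 32 (G↔U), site 36 (C↔G), site 45 (C↔A).
That gives 9 mismatches out of 47 aligned sites, so the Hamming distance is 9.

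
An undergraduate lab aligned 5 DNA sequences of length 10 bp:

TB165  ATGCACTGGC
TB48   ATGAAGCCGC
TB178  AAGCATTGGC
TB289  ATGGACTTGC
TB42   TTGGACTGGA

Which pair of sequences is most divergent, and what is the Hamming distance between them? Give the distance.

Pairwise Hamming distances:
  TB165 vs TB48: 4
  TB165 vs TB178: 2
  TB165 vs TB289: 2
  TB165 vs TB42: 3
  TB48 vs TB178: 5
  TB48 vs TB289: 4
  TB48 vs TB42: 6
  TB178 vs TB289: 4
  TB178 vs TB42: 5
  TB289 vs TB42: 3
The largest is 6, between TB48 and TB42.

6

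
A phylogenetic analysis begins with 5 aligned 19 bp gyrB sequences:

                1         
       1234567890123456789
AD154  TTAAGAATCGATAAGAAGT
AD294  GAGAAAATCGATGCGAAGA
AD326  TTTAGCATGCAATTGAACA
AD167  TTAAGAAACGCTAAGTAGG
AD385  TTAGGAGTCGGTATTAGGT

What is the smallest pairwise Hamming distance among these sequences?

Pairwise Hamming distances:
  AD154 vs AD294: 7
  AD154 vs AD326: 9
  AD154 vs AD167: 4
  AD154 vs AD385: 6
  AD294 vs AD326: 11
  AD294 vs AD167: 10
  AD294 vs AD385: 12
  AD326 vs AD167: 12
  AD326 vs AD385: 13
  AD167 vs AD385: 9
The smallest is 4, between AD154 and AD167.

4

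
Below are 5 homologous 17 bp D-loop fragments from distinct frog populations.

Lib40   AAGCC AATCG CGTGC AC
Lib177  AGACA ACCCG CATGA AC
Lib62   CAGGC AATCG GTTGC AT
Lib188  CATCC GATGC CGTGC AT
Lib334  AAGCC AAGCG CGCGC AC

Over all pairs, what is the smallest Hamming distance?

2

Pairwise Hamming distances:
  Lib40 vs Lib177: 7
  Lib40 vs Lib62: 5
  Lib40 vs Lib188: 6
  Lib40 vs Lib334: 2
  Lib177 vs Lib62: 11
  Lib177 vs Lib188: 12
  Lib177 vs Lib334: 8
  Lib62 vs Lib188: 7
  Lib62 vs Lib334: 7
  Lib188 vs Lib334: 8
The smallest is 2, between Lib40 and Lib334.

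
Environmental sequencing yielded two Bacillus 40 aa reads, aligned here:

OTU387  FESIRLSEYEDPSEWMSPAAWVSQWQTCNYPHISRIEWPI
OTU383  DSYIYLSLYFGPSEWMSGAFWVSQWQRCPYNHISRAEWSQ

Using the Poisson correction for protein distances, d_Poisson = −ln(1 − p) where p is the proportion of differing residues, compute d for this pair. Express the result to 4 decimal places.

Mismatches occur at site 1 (F→D), site 2 (E→S), site 3 (S→Y), site 5 (R→Y), site 8 (E→L), site 10 (E→F), site 11 (D→G), site 18 (P→G), site 20 (A→F), site 27 (T→R), site 29 (N→P), site 31 (P→N), site 36 (I→A), site 39 (P→S), site 40 (I→Q).
p = 15/40 = 0.375000.
d = −ln(1 − 0.375000) = −ln(0.625000) = 0.4700.

0.4700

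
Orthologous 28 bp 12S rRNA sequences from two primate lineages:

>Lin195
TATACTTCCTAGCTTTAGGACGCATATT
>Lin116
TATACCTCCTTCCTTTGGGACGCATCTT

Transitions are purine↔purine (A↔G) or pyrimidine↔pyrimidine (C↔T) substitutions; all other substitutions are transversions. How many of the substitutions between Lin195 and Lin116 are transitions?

2

Mismatches occur at site 6 (T→C, transition), site 11 (A→T, transversion), site 12 (G→C, transversion), site 17 (A→G, transition), site 26 (A→C, transversion).
Of the 5 differences, 2 transitions and 3 transversions, so the answer is 2.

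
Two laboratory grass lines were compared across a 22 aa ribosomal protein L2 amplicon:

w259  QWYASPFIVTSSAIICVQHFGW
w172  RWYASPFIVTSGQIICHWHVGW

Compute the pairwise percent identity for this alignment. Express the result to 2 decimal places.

The sequences differ at positions 1 (Q/R), 12 (S/G), 13 (A/Q), 17 (V/H), 18 (Q/W), 20 (F/V).
16 of the 22 sites match, so the percent identity is 16/22 × 100 = 72.73%.

72.73%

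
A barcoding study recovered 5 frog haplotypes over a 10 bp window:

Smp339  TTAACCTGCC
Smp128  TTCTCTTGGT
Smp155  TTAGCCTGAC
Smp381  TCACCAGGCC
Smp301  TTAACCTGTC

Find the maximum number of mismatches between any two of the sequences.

7

Pairwise Hamming distances:
  Smp339 vs Smp128: 5
  Smp339 vs Smp155: 2
  Smp339 vs Smp381: 4
  Smp339 vs Smp301: 1
  Smp128 vs Smp155: 5
  Smp128 vs Smp381: 7
  Smp128 vs Smp301: 5
  Smp155 vs Smp381: 5
  Smp155 vs Smp301: 2
  Smp381 vs Smp301: 5
The largest is 7, between Smp128 and Smp381.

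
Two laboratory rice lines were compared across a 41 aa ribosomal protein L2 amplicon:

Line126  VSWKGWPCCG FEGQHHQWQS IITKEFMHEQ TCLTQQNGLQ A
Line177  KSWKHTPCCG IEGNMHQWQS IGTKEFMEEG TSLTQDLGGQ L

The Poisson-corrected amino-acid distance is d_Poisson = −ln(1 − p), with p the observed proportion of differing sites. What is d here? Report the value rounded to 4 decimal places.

0.4177

Differing sites — 1:V/K; 5:G/H; 6:W/T; 11:F/I; 14:Q/N; 15:H/M; 22:I/G; 28:H/E; 30:Q/G; 32:C/S; 36:Q/D; 37:N/L; 39:L/G; 41:A/L.
p = 14/41 = 0.341463.
d = −ln(1 − 0.341463) = −ln(0.658537) = 0.4177.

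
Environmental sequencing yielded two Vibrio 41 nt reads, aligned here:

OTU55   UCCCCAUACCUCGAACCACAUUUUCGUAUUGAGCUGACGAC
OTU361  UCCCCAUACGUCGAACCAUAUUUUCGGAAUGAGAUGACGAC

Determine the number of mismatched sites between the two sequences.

5

Differing sites — 10:C/G; 19:C/U; 27:U/G; 29:U/A; 34:C/A.
That gives 5 mismatches out of 41 aligned sites, so the Hamming distance is 5.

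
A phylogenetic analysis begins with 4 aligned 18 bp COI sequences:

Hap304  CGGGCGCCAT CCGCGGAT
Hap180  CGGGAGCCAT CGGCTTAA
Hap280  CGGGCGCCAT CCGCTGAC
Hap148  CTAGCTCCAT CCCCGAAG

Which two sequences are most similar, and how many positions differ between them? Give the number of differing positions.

2

Pairwise Hamming distances:
  Hap304 vs Hap180: 5
  Hap304 vs Hap280: 2
  Hap304 vs Hap148: 6
  Hap180 vs Hap280: 4
  Hap180 vs Hap148: 9
  Hap280 vs Hap148: 7
The smallest is 2, between Hap304 and Hap280.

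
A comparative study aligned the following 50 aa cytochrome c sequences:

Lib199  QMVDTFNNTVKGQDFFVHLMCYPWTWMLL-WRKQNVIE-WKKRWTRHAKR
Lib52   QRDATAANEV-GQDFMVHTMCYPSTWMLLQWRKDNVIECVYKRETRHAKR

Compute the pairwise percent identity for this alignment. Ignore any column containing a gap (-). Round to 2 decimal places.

72.34%

Excluding the 3 gap columns leaves 47 comparable sites.
Mismatches occur at site 2 (M→R), site 3 (V→D), site 4 (D→A), site 6 (F→A), site 7 (N→A), site 9 (T→E), site 16 (F→M), site 19 (L→T), site 24 (W→S), site 34 (Q→D), site 40 (W→V), site 41 (K→Y), site 44 (W→E).
34 of the 47 comparable sites match, so the percent identity is 34/47 × 100 = 72.34%.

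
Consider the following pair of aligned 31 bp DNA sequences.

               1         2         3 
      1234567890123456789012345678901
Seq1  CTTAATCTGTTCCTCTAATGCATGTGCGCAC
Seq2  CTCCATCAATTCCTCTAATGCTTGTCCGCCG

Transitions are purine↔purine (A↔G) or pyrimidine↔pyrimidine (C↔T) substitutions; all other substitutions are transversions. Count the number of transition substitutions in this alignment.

2

Mismatches occur at site 3 (T→C, transition), site 4 (A→C, transversion), site 8 (T→A, transversion), site 9 (G→A, transition), site 22 (A→T, transversion), site 26 (G→C, transversion), site 30 (A→C, transversion), site 31 (C→G, transversion).
Of the 8 differences, 2 transitions and 6 transversions, so the answer is 2.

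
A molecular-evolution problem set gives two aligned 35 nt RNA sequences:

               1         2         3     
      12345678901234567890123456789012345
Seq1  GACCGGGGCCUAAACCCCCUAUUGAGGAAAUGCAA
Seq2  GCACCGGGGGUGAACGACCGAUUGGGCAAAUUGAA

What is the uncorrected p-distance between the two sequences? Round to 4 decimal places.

0.3714

Differing sites — 2:A/C; 3:C/A; 5:G/C; 9:C/G; 10:C/G; 12:A/G; 16:C/G; 17:C/A; 20:U/G; 25:A/G; 27:G/C; 32:G/U; 33:C/G.
There are 13 differences over 35 sites, so p = 13/35 = 0.3714.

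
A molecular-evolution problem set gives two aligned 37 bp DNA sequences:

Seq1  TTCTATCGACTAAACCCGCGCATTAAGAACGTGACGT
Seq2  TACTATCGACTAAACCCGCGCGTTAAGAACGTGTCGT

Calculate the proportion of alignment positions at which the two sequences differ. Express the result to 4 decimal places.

The sequences differ at positions 2 (T/A), 22 (A/G), 34 (A/T).
There are 3 differences over 37 sites, so p = 3/37 = 0.0811.

0.0811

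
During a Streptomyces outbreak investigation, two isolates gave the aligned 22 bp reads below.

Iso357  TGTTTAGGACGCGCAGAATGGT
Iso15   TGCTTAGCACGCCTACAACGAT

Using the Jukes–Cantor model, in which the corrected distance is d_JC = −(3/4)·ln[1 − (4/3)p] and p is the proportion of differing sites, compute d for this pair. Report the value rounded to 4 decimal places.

Differing sites — 3:T/C; 8:G/C; 13:G/C; 14:C/T; 16:G/C; 19:T/C; 21:G/A.
p = 7/22 = 0.318182.
d = −0.75 · ln(1 − (4/3)·0.318182) = −0.75 · ln(0.575757) = −0.75 · (-0.552070) = 0.4141.

0.4141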